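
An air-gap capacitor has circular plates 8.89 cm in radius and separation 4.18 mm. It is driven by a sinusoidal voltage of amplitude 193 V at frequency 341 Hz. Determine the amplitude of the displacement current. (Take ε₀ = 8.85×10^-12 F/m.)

2.17×10^-5 A

The displacement current equals the conduction current C dV/dt, which peaks at C V₀ ω.
With C = ε₀A/d = (8.85×10^-12)(0.02483)/(4.18×10^-3) = 5.257×10^-11 F and ω = 2πf = 2143 rad/s, I_d,max = (5.257×10^-11)(193)(2143) = 2.17×10^-5 A.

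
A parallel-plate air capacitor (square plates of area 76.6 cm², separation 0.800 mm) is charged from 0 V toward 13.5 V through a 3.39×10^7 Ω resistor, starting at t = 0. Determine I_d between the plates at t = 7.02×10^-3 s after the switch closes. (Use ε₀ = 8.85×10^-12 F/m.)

C = ε₀A/d = (8.85×10^-12)(7.66×10^-3)/(8.00×10^-4) = 8.474×10^-11 F, so τ = RC = 2.873×10^-3 s.
The conduction current is I(t) = (V₀/R) e^(−t/τ), and the displacement current between the plates equals it.
t/τ = 2.443; I_d = (13.5/3.39×10^7) · e^(−2.443) = (3.982×10^-7)(0.08690) = 3.46×10^-8 A.

3.46×10^-8 A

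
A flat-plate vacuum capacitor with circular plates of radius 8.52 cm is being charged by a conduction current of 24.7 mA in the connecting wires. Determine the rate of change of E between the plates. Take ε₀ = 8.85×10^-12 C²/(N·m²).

1.22×10^11 V/(m·s)

The displacement current between the plates equals the conduction current, I_d = 24.7 mA.
Since I_d = ε₀ A dE/dt, dE/dt = I_d/(ε₀A) = (0.0247)/((8.85×10^-12)(0.02280)) = 1.22×10^11 V/(m·s).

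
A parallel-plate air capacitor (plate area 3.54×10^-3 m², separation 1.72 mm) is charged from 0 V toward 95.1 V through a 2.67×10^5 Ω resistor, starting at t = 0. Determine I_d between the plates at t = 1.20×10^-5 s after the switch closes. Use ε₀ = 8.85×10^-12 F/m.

3.02×10^-5 A

C = ε₀A/d = (8.85×10^-12)(3.54×10^-3)/(1.72×10^-3) = 1.821×10^-11 F and τ = RC = 4.862×10^-6 s. I_d in the gap equals the RC charging current.
I_d(t) = (V₀/R) e^(−t/τ) = 3.562×10^-4 · e^(−2.468) = 3.02×10^-5 A.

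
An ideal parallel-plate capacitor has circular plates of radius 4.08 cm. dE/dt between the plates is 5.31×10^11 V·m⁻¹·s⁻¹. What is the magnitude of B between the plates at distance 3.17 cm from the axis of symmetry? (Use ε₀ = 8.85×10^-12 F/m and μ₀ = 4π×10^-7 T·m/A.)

9.36×10^-8 T

Through the whole plate area (πR² = 5.230×10^-3 m²), I_d = ε₀ πR² dE/dt = 0.02458 A.
An Ampèrian loop of radius r encloses a fraction (r/R)² of I_d. Then B·2πr = μ₀ I_d (r/R)², giving B = μ₀ I_d r/(2πR²) = 9.36×10^-8 T.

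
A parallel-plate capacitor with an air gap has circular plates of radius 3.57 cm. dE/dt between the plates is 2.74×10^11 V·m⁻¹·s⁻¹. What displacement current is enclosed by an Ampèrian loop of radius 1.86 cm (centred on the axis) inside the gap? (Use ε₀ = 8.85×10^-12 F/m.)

2.64×10^-3 A

Total displacement current: I_d = ε₀(πR²)(dE/dt) = (8.85×10^-12)(4.004×10^-3)(2.74×10^11) = 9.709×10^-3 A.
Through an area πr² the displacement current is I_d·(πr²/πR²) = I_d (r/R)² = 2.64×10^-3 A.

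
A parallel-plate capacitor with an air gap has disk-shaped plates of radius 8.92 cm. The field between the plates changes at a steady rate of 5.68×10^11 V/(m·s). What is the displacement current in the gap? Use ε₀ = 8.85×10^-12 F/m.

With a uniform field, Φ_E = EA, so I_d = ε₀ A dE/dt = 0.126 A.

0.126 A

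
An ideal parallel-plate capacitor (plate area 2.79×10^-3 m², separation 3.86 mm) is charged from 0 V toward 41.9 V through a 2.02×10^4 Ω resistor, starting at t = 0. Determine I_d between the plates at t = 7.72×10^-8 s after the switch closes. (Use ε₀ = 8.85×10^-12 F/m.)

C = ε₀A/d = (8.85×10^-12)(2.79×10^-3)/(3.86×10^-3) = 6.397×10^-12 F, so τ = RC = 1.292×10^-7 s.
The conduction current is I(t) = (V₀/R) e^(−t/τ), and the displacement current between the plates equals it.
t/τ = 0.5975; I_d = (41.9/2.02×10^4) · e^(−0.5975) = (2.074×10^-3)(0.5502) = 1.14×10^-3 A.

1.14×10^-3 A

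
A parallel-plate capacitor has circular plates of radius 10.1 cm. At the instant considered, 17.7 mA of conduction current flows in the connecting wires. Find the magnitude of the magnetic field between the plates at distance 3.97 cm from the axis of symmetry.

1.38×10^-8 T

Between the plates the displacement current equals the wire current: I_d = 17.7 mA = 0.0177 A.
For r < R the Ampère–Maxwell law gives B(2πr) = μ₀ I_d (r²/R²), so B = μ₀ I_d r/(2πR²) = (4π×10^-7)(0.0177)(0.0397)/(2π·0.101²) = 1.38×10^-8 T.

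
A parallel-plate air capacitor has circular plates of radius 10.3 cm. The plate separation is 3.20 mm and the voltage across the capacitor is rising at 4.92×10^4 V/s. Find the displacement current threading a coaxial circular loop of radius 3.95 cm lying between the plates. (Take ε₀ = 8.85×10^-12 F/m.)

With E = V/d, dE/dt = 1.538×10^7 V/(m·s) and πR² = 0.03333 m², giving I_d = ε₀ πR² dE/dt = 4.537×10^-6 A.
Since J_d is uniform, the enclosed fraction is (r/R)² = 0.1471, giving I_d,enc = 6.67×10^-7 A.

6.67×10^-7 A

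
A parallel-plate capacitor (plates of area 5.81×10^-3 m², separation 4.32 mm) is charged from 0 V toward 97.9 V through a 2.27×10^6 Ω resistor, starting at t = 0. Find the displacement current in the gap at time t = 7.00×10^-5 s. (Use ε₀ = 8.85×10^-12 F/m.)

3.23×10^-6 A

C = ε₀A/d = (8.85×10^-12)(5.81×10^-3)/(4.32×10^-3) = 1.190×10^-11 F, so τ = RC = 2.701×10^-5 s.
The conduction current is I(t) = (V₀/R) e^(−t/τ), and the displacement current between the plates equals it.
t/τ = 2.592; I_d = (97.9/2.27×10^6) · e^(−2.592) = (4.313×10^-5)(0.07487) = 3.23×10^-6 A.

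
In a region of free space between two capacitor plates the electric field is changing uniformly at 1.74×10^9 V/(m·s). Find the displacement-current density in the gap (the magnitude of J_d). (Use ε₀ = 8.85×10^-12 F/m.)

0.0154 A/m²

J_d = ε₀ dE/dt = (8.85×10^-12)(1.74×10^9) = 0.0154 A/m².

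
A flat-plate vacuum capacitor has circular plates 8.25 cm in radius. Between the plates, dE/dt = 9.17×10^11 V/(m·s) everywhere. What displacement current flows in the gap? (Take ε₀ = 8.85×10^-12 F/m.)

With a uniform field, Φ_E = EA, so I_d = ε₀ A dE/dt = 0.174 A.

0.174 A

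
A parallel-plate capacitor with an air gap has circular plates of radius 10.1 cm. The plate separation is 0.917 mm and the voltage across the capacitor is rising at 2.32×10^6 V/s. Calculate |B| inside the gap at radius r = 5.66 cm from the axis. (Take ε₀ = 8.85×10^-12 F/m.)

dE/dt = (dV/dt)/d = 2.530×10^9 V/(m·s); I_d = ε₀(πR²)(dE/dt) = (8.85×10^-12)(0.03205)(2.530×10^9) = 7.176×10^-4 A.
∮B·dl = μ₀ I_d,enc with I_d,enc = I_d r²/R² = 2.254×10^-4 A; so B = μ₀ I_d,enc/(2πr) = 7.96×10^-10 T.

7.96×10^-10 T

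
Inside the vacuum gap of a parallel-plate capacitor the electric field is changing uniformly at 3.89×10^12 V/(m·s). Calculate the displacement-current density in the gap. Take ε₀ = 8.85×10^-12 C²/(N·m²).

34.4 A/m²

The displacement-current density is ε₀ ∂E/∂t = (8.85×10^-12)(3.89×10^12) = 34.4 A/m².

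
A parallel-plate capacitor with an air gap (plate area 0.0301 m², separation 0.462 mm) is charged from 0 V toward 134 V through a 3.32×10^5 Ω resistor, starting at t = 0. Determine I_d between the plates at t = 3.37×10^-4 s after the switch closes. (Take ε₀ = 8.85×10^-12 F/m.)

C = ε₀A/d = (8.85×10^-12)(0.0301)/(4.62×10^-4) = 5.766×10^-10 F and τ = RC = 1.914×10^-4 s. I_d in the gap equals the RC charging current.
I_d(t) = (V₀/R) e^(−t/τ) = 4.036×10^-4 · e^(−1.761) = 6.94×10^-5 A.

6.94×10^-5 A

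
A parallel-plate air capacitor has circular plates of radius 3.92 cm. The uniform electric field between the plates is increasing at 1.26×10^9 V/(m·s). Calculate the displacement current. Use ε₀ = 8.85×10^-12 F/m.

5.38×10^-5 A

With a uniform field, Φ_E = EA, so I_d = ε₀ A dE/dt = 5.38×10^-5 A.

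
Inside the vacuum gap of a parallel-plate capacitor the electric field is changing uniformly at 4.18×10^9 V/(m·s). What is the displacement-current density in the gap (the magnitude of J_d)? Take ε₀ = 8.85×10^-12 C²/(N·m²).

The displacement-current density is ε₀ ∂E/∂t = (8.85×10^-12)(4.18×10^9) = 0.0370 A/m².

0.0370 A/m²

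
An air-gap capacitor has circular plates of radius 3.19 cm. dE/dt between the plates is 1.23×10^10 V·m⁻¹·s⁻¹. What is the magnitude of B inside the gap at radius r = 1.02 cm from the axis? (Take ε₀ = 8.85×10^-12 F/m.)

Total displacement current: I_d = ε₀(πR²)(dE/dt) = (8.85×10^-12)(3.197×10^-3)(1.23×10^10) = 3.480×10^-4 A.
∮B·dl = μ₀ I_d,enc with I_d,enc = I_d r²/R² = 3.558×10^-5 A; so B = μ₀ I_d,enc/(2πr) = 6.98×10^-10 T.

6.98×10^-10 T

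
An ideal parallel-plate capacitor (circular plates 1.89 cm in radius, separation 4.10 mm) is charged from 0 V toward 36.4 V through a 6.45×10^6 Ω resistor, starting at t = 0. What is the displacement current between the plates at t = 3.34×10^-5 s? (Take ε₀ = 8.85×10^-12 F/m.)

6.65×10^-7 A

C = ε₀A/d = (8.85×10^-12)(1.122×10^-3)/(4.10×10^-3) = 2.422×10^-12 F and τ = RC = 1.562×10^-5 s. I_d in the gap equals the RC charging current.
I_d(t) = (V₀/R) e^(−t/τ) = 5.643×10^-6 · e^(−2.138) = 6.65×10^-7 A.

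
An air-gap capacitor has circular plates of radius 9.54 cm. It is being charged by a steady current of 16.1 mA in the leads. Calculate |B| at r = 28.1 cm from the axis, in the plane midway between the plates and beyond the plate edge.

No conduction current crosses the gap, so I_d there equals the 0.0161 A in the leads.
Outside the plates the loop encloses all of I_d, so B·2πr = μ₀ I_d and B = 1.15×10^-8 T.

1.15×10^-8 T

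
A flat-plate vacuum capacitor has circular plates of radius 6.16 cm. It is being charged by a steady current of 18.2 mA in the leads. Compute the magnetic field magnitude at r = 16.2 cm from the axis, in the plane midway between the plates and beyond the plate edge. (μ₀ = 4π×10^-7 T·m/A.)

2.25×10^-8 T

No conduction current crosses the gap, so I_d there equals the 0.0182 A in the leads.
For r ≥ R the full I_d is enclosed: B = μ₀ I_d/(2πr) = (4π×10^-7)(0.0182)/(2π·0.162) = 2.25×10^-8 T.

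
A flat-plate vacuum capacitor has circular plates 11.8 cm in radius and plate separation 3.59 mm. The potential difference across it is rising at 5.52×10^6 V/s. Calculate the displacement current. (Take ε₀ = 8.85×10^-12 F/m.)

5.95×10^-4 A

The displacement current equals the charging current C dV/dt. With C = ε₀A/d = (8.85×10^-12)(0.04374)/(3.59×10^-3) = 1.078×10^-10 F, I_d = (1.078×10^-10)(5.52×10^6) = 5.95×10^-4 A.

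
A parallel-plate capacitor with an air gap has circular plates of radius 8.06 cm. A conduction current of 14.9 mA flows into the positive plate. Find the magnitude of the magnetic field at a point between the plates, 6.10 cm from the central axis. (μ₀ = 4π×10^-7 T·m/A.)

No conduction current crosses the gap, so I_d there equals the 0.0149 A in the leads.
∮B·dl = μ₀ I_d,enc with I_d,enc = I_d r²/R² = 8.534×10^-3 A; so B = μ₀ I_d,enc/(2πr) = 2.80×10^-8 T.

2.80×10^-8 T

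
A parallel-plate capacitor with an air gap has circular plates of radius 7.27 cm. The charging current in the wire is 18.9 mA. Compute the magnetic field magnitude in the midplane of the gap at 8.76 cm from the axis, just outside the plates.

Between the plates the displacement current equals the wire current: I_d = 18.9 mA = 0.0189 A.
Outside the plates the loop encloses all of I_d, so B·2πr = μ₀ I_d and B = 4.32×10^-8 T.

4.32×10^-8 T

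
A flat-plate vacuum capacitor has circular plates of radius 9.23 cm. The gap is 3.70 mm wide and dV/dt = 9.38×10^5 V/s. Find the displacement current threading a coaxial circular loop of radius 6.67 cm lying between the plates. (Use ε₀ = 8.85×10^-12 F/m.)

3.14×10^-5 A

With E = V/d, dE/dt = 2.535×10^8 V/(m·s) and πR² = 0.02676 m², giving I_d = ε₀ πR² dE/dt = 6.004×10^-5 A.
Since J_d is uniform, the enclosed fraction is (r/R)² = 0.5222, giving I_d,enc = 3.14×10^-5 A.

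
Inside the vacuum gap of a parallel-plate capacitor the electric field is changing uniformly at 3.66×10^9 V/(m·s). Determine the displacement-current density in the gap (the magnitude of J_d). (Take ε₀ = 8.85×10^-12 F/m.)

0.0324 A/m²

J_d = ε₀ dE/dt = (8.85×10^-12)(3.66×10^9) = 0.0324 A/m².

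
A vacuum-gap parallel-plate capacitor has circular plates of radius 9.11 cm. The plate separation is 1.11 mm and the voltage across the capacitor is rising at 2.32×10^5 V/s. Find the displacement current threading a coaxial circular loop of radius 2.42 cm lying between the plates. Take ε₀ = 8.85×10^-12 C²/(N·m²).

3.40×10^-6 A

I_d = C dV/dt with C = ε₀πR²/d = 2.079×10^-10 F, so I_d = (2.079×10^-10)(2.32×10^5) = 4.823×10^-5 A.
Through an area πr² the displacement current is I_d·(πr²/πR²) = I_d (r/R)² = 3.40×10^-6 A.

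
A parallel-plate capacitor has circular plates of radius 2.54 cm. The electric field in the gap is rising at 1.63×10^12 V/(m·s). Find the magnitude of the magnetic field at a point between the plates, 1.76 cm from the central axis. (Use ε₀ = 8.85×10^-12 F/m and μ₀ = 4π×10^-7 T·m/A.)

I_d = ε₀ dΦ_E/dt = ε₀ πR² (dE/dt) = (8.85×10^-12)(2.027×10^-3)(1.63×10^12) = 0.02924 A through the full plate area.
For r < R the Ampère–Maxwell law gives B(2πr) = μ₀ I_d (r²/R²), so B = μ₀ I_d r/(2πR²) = (4π×10^-7)(0.02924)(0.0176)/(2π·0.0254²) = 1.60×10^-7 T.

1.60×10^-7 T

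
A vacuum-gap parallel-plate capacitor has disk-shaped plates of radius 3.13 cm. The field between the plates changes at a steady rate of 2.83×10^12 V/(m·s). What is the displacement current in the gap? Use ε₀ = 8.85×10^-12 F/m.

With a uniform field, Φ_E = EA, so I_d = ε₀ A dE/dt = 0.0771 A.

0.0771 A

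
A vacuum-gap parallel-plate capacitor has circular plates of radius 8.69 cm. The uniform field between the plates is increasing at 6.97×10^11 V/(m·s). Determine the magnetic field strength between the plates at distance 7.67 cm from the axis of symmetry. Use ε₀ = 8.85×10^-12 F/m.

Through the whole plate area (πR² = 0.02372 m²), I_d = ε₀ πR² dE/dt = 0.1463 A.
∮B·dl = μ₀ I_d,enc with I_d,enc = I_d r²/R² = 0.1140 A; so B = μ₀ I_d,enc/(2πr) = 2.97×10^-7 T.

2.97×10^-7 T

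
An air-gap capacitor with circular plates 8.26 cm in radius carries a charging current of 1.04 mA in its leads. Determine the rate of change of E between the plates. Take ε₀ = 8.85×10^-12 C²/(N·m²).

5.48×10^9 V/(m·s)

Charge continuity gives I_d = I = 1.04×10^-3 A between the plates.
Since I_d = ε₀ A dE/dt, dE/dt = I_d/(ε₀A) = (1.04×10^-3)/((8.85×10^-12)(0.02143)) = 5.48×10^9 V/(m·s).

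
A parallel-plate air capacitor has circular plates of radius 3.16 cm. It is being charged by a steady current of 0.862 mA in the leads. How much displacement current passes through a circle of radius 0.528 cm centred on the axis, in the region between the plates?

Between the plates the displacement current equals the wire current: I_d = 0.862 mA = 8.62×10^-4 A.
The field is uniform, so I_d,enc = I_d (r/R)² = (8.62×10^-4)(0.528/3.16)² = 2.41×10^-5 A.

2.41×10^-5 A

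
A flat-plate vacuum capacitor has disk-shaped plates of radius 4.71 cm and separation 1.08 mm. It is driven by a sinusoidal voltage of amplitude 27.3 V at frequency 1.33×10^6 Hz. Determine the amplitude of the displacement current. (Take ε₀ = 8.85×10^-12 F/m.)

The displacement current equals the conduction current C dV/dt, which peaks at C V₀ ω.
With C = ε₀A/d = (8.85×10^-12)(6.969×10^-3)/(1.08×10^-3) = 5.711×10^-11 F and ω = 2πf = 8.357×10^6 rad/s, I_d,max = (5.711×10^-11)(27.3)(8.357×10^6) = 0.0130 A.

0.0130 A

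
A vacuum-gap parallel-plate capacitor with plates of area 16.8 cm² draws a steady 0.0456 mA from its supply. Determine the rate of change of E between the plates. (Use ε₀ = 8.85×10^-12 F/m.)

Charge continuity gives I_d = I = 4.56×10^-5 A between the plates.
Inverting I_d = ε₀ A dE/dt gives dE/dt = 4.56×10^-5 / (8.85×10^-12 · 1.68×10^-3) = 3.07×10^9 V/(m·s).

3.07×10^9 V/(m·s)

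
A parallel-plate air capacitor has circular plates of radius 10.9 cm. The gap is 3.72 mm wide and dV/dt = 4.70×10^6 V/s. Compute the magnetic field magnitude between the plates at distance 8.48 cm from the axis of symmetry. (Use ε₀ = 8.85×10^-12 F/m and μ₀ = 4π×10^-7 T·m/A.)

dE/dt = (dV/dt)/d = 1.263×10^9 V/(m·s); I_d = ε₀(πR²)(dE/dt) = (8.85×10^-12)(0.03733)(1.263×10^9) = 4.173×10^-4 A.
For r < R the Ampère–Maxwell law gives B(2πr) = μ₀ I_d (r²/R²), so B = μ₀ I_d r/(2πR²) = (4π×10^-7)(4.173×10^-4)(0.0848)/(2π·0.109²) = 5.96×10^-10 T.

5.96×10^-10 T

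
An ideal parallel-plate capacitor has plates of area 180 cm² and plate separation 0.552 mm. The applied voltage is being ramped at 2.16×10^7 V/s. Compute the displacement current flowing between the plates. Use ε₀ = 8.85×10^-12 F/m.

E = V/d so dE/dt = (dV/dt)/d = 3.913×10^10 V/(m·s), and I_d = ε₀ A dE/dt = (8.85×10^-12)(0.0180)(3.913×10^10) = 6.23×10^-3 A.

6.23×10^-3 A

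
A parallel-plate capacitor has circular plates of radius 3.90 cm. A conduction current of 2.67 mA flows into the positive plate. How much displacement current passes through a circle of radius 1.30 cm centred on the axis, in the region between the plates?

No conduction current crosses the gap, so I_d there equals the 2.67×10^-3 A in the leads.
Since J_d is uniform, the enclosed fraction is (r/R)² = 0.1111, giving I_d,enc = 2.97×10^-4 A.

2.97×10^-4 A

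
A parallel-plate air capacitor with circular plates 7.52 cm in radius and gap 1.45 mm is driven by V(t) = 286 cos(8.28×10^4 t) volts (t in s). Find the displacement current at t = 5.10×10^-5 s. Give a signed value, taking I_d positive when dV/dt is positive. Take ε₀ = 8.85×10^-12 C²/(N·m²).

2.27×10^-3 A

dE/dt = (V₀ω/d)·−sin(ωt) with ωt = 4.2228 rad: (286)(8.28×10^4)(0.8825)/(1.45×10^-3) = 1.441×10^10 V/(m·s).
I_d = ε₀ A dE/dt = (8.85×10^-12)(0.01777)(1.441×10^10) = 2.27×10^-3 A.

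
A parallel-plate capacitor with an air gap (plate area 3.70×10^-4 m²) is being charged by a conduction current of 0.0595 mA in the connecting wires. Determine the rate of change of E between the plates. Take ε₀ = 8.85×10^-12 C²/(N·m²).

1.82×10^10 V/(m·s)

The displacement current between the plates equals the conduction current, I_d = 0.0595 mA.
Since I_d = ε₀ A dE/dt, dE/dt = I_d/(ε₀A) = (5.95×10^-5)/((8.85×10^-12)(3.70×10^-4)) = 1.82×10^10 V/(m·s).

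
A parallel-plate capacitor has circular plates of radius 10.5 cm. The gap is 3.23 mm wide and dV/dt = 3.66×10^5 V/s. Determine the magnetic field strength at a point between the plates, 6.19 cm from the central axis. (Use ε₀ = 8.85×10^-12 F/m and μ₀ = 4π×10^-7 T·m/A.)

3.90×10^-11 T

With E = V/d, dE/dt = 1.133×10^8 V/(m·s) and πR² = 0.03464 m², giving I_d = ε₀ πR² dE/dt = 3.473×10^-5 A.
An Ampèrian loop of radius r encloses a fraction (r/R)² of I_d. Then B·2πr = μ₀ I_d (r/R)², giving B = μ₀ I_d r/(2πR²) = 3.90×10^-11 T.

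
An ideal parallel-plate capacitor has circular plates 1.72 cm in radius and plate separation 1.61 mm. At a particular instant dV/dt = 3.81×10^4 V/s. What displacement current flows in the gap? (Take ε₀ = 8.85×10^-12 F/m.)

1.95×10^-7 A

E = V/d so dE/dt = (dV/dt)/d = 2.366×10^7 V/(m·s), and I_d = ε₀ A dE/dt = (8.85×10^-12)(9.294×10^-4)(2.366×10^7) = 1.95×10^-7 A.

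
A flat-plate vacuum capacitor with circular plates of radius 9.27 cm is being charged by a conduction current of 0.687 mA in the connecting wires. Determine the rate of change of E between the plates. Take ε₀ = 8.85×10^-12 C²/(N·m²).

The displacement current between the plates equals the conduction current, I_d = 0.687 mA.
Inverting I_d = ε₀ A dE/dt gives dE/dt = 6.87×10^-4 / (8.85×10^-12 · 0.02700) = 2.88×10^9 V/(m·s).

2.88×10^9 V/(m·s)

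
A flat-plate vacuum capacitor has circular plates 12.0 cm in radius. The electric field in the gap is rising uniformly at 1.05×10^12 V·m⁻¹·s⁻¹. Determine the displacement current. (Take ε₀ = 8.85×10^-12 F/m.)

0.420 A

The displacement current is ε₀ times dΦ_E/dt = ε₀ A dE/dt = (8.85×10^-12)(0.04524)(1.05×10^12) = 0.420 A.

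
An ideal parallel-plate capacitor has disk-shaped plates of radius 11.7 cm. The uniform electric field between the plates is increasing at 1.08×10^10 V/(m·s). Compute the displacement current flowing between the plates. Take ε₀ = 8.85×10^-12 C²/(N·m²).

With a uniform field, Φ_E = EA, so I_d = ε₀ A dE/dt = 4.11×10^-3 A.

4.11×10^-3 A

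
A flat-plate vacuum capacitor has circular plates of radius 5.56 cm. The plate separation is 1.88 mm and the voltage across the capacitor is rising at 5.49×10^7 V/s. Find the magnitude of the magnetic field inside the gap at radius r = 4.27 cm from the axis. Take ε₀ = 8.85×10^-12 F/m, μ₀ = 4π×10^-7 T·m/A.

With E = V/d, dE/dt = 2.920×10^10 V/(m·s) and πR² = 9.712×10^-3 m², giving I_d = ε₀ πR² dE/dt = 2.510×10^-3 A.
∮B·dl = μ₀ I_d,enc with I_d,enc = I_d r²/R² = 1.480×10^-3 A; so B = μ₀ I_d,enc/(2πr) = 6.93×10^-9 T.

6.93×10^-9 T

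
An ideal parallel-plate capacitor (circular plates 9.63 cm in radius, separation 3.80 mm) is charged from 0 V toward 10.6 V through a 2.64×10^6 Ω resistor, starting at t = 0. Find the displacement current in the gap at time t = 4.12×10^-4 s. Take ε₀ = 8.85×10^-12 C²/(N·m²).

4.03×10^-7 A

C = ε₀A/d = (8.85×10^-12)(0.02913)/(3.80×10^-3) = 6.784×10^-11 F, so τ = RC = 1.791×10^-4 s.
The conduction current is I(t) = (V₀/R) e^(−t/τ), and the displacement current between the plates equals it.
t/τ = 2.300; I_d = (10.6/2.64×10^6) · e^(−2.300) = (4.015×10^-6)(0.1003) = 4.03×10^-7 A.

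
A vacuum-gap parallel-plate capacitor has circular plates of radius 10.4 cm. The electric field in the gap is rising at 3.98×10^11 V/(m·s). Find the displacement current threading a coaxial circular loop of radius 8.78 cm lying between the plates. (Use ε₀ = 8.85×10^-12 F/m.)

Total displacement current: I_d = ε₀(πR²)(dE/dt) = (8.85×10^-12)(0.03398)(3.98×10^11) = 0.1197 A.
Since J_d is uniform, the enclosed fraction is (r/R)² = 0.7127, giving I_d,enc = 0.0853 A.

0.0853 A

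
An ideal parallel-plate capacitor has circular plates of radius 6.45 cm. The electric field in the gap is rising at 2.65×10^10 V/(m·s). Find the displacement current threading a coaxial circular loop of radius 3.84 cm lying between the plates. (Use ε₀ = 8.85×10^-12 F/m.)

1.09×10^-3 A

Through the whole plate area (πR² = 0.01307 m²), I_d = ε₀ πR² dE/dt = 3.065×10^-3 A.
Since J_d is uniform, the enclosed fraction is (r/R)² = 0.3544, giving I_d,enc = 1.09×10^-3 A.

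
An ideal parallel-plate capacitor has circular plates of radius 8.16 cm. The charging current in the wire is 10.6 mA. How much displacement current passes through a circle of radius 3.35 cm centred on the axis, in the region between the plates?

1.79×10^-3 A

No conduction current crosses the gap, so I_d there equals the 0.0106 A in the leads.
Through an area πr² the displacement current is I_d·(πr²/πR²) = I_d (r/R)² = 1.79×10^-3 A.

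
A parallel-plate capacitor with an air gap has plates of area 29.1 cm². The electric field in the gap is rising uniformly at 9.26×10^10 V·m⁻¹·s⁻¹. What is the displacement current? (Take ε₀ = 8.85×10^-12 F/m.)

With a uniform field, Φ_E = EA, so I_d = ε₀ A dE/dt = 2.38×10^-3 A.

2.38×10^-3 A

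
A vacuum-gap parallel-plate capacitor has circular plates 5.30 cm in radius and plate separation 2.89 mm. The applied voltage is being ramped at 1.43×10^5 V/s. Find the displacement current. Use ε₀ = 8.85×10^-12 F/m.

3.86×10^-6 A

The field between the plates is E = V/d, so dE/dt = (1.43×10^5)/(2.89×10^-3 m) = 4.948×10^7 V/(m·s).
I_d = ε₀ A (dE/dt) = (8.85×10^-12)(8.825×10^-3)(4.948×10^7) = 3.86×10^-6 A.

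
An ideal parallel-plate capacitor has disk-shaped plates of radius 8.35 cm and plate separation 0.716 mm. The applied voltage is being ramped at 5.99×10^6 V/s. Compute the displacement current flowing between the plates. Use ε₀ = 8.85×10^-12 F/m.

1.62×10^-3 A

E = V/d so dE/dt = (dV/dt)/d = 8.366×10^9 V/(m·s), and I_d = ε₀ A dE/dt = (8.85×10^-12)(0.02190)(8.366×10^9) = 1.62×10^-3 A.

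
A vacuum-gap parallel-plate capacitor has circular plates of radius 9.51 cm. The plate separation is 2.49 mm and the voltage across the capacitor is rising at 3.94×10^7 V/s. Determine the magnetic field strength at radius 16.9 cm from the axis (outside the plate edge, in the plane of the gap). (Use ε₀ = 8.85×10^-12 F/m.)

4.71×10^-9 T

dE/dt = (dV/dt)/d = 1.582×10^10 V/(m·s); I_d = ε₀(πR²)(dE/dt) = (8.85×10^-12)(0.02841)(1.582×10^10) = 3.978×10^-3 A.
With r > R the enclosed displacement current is the full I_d; B = μ₀ I_d / (2πr) = 4.71×10^-9 T.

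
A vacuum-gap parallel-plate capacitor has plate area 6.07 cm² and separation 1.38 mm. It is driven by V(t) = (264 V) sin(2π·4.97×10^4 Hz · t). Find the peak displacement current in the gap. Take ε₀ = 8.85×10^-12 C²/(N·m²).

3.21×10^-4 A

The displacement current equals the conduction current C dV/dt, which peaks at C V₀ ω.
With C = ε₀A/d = (8.85×10^-12)(6.07×10^-4)/(1.38×10^-3) = 3.893×10^-12 F and ω = 2πf = 3.123×10^5 rad/s, I_d,max = (3.893×10^-12)(264)(3.123×10^5) = 3.21×10^-4 A.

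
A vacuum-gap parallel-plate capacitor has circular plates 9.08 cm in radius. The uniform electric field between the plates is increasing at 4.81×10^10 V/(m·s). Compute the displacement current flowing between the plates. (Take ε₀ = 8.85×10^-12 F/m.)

0.0110 A

With a uniform field, Φ_E = EA, so I_d = ε₀ A dE/dt = 0.0110 A.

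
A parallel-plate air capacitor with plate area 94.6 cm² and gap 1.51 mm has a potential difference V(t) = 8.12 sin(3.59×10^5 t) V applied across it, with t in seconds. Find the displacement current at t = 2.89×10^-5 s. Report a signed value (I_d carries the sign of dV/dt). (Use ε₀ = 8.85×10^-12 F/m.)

dV/dt = (8.12)(3.59×10^5)·cos(10.3751) = -1.695×10^6 V/s.
I_d = C dV/dt with C = ε₀A/d = (8.85×10^-12)(9.46×10^-3)/(1.51×10^-3) = 5.544×10^-11 F, so I_d = (5.544×10^-11)(-1.695×10^6) = -9.40×10^-5 A.

-9.40×10^-5 A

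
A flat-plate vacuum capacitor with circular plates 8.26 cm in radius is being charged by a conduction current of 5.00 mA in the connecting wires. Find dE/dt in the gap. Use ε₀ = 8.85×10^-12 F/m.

2.64×10^10 V/(m·s)

Charge continuity gives I_d = I = 5.00×10^-3 A between the plates.
Inverting I_d = ε₀ A dE/dt gives dE/dt = 5.00×10^-3 / (8.85×10^-12 · 0.02143) = 2.64×10^10 V/(m·s).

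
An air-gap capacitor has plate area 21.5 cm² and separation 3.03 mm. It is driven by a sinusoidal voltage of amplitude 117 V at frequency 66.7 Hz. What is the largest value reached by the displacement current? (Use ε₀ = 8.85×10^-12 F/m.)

3.08×10^-7 A

C = ε₀A/d = (8.85×10^-12)(2.15×10^-3)/(3.03×10^-3) = 6.280×10^-12 F; ω = 2πf = 419.1 rad/s.
I_d = C dV/dt, so |I_d|_max = C V₀ ω = (6.280×10^-12)(117)(419.1) = 3.08×10^-7 A.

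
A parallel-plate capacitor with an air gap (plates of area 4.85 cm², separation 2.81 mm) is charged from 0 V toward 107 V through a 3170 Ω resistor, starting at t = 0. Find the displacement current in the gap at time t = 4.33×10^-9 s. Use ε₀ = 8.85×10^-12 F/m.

0.0138 A

C = ε₀A/d = (8.85×10^-12)(4.85×10^-4)/(2.81×10^-3) = 1.527×10^-12 F, so τ = RC = 4.841×10^-9 s.
The conduction current is I(t) = (V₀/R) e^(−t/τ), and the displacement current between the plates equals it.
t/τ = 0.8944; I_d = (107/3170) · e^(−0.8944) = (0.03375)(0.4089) = 0.0138 A.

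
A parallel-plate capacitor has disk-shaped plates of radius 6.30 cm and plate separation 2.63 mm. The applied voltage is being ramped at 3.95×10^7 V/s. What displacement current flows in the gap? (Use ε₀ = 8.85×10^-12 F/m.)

The field between the plates is E = V/d, so dE/dt = (3.95×10^7)/(2.63×10^-3 m) = 1.502×10^10 V/(m·s).
I_d = ε₀ A (dE/dt) = (8.85×10^-12)(0.01247)(1.502×10^10) = 1.66×10^-3 A.

1.66×10^-3 A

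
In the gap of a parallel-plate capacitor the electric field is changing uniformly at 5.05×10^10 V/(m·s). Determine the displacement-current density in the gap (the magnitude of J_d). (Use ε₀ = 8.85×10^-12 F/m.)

0.447 A/m²

J_d = ε₀ dE/dt = (8.85×10^-12)(5.05×10^10) = 0.447 A/m².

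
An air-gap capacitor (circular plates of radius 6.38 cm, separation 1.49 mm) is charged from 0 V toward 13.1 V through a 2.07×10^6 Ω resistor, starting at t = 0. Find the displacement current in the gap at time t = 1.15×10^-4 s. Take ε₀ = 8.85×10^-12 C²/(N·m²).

C = ε₀A/d = (8.85×10^-12)(0.01279)/(1.49×10^-3) = 7.597×10^-11 F and τ = RC = 1.573×10^-4 s. I_d in the gap equals the RC charging current.
I_d(t) = (V₀/R) e^(−t/τ) = 6.329×10^-6 · e^(−0.7311) = 3.05×10^-6 A.

3.05×10^-6 A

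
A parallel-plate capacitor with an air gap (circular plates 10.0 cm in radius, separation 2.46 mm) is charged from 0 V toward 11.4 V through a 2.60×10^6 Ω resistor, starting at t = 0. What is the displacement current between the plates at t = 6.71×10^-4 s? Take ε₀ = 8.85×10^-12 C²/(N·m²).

4.47×10^-7 A

With C = ε₀A/d = (8.85×10^-12)(0.03142)/(2.46×10^-3) = 1.130×10^-10 F, the time constant is τ = RC = 2.938×10^-4 s, so t/τ = 2.284 and e^(−t/τ) = 0.1019.
I_d = I_cond = (V₀/R) e^(−t/τ) = (4.385×10^-6)(0.1019) = 4.47×10^-7 A.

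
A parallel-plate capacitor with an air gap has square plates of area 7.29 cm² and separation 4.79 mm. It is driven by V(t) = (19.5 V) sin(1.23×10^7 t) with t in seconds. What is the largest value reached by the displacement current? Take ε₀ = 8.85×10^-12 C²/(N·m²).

3.23×10^-4 A

(dE/dt)_max = V₀ω/d = 5.007×10^10 V/(m·s); ω = 1.23×10^7 rad/s.
I_d,max = ε₀ A (dE/dt)_max = (8.85×10^-12)(7.29×10^-4)(5.007×10^10) = 3.23×10^-4 A.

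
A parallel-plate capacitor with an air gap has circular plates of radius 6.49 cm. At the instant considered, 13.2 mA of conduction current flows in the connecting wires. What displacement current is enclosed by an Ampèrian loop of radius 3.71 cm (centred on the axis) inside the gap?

Between the plates the displacement current equals the wire current: I_d = 13.2 mA = 0.0132 A.
Since J_d is uniform, the enclosed fraction is (r/R)² = 0.3268, giving I_d,enc = 4.31×10^-3 A.

4.31×10^-3 A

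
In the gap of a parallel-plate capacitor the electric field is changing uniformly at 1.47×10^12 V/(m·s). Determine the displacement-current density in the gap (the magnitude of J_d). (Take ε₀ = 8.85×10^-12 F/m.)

13.0 A/m²

J_d = ε₀ dE/dt = (8.85×10^-12)(1.47×10^12) = 13.0 A/m².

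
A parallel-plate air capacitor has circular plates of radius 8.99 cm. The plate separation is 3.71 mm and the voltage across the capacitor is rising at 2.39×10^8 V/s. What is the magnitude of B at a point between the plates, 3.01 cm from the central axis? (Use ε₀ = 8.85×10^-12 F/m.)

With E = V/d, dE/dt = 6.442×10^10 V/(m·s) and πR² = 0.02539 m², giving I_d = ε₀ πR² dE/dt = 0.01448 A.
An Ampèrian loop of radius r encloses a fraction (r/R)² of I_d. Then B·2πr = μ₀ I_d (r/R)², giving B = μ₀ I_d r/(2πR²) = 1.08×10^-8 T.

1.08×10^-8 T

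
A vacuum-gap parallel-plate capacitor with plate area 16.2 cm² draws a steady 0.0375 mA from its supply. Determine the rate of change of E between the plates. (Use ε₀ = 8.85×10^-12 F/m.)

The displacement current between the plates equals the conduction current, I_d = 0.0375 mA.
Then dE/dt = I_d/(ε₀A) = 2.62×10^9 V/(m·s).

2.62×10^9 V/(m·s)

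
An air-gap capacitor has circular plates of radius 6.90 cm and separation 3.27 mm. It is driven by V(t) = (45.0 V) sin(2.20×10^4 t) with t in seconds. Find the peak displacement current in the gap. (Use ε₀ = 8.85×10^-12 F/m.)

4.01×10^-5 A

(dE/dt)_max = V₀ω/d = 3.028×10^8 V/(m·s); ω = 2.20×10^4 rad/s.
I_d,max = ε₀ A (dE/dt)_max = (8.85×10^-12)(0.01496)(3.028×10^8) = 4.01×10^-5 A.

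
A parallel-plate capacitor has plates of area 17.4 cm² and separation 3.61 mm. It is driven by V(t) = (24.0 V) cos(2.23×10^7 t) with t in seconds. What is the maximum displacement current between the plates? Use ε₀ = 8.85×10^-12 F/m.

The displacement current equals the conduction current C dV/dt, which peaks at C V₀ ω.
With C = ε₀A/d = (8.85×10^-12)(1.74×10^-3)/(3.61×10^-3) = 4.266×10^-12 F and ω = 2.23×10^7 rad/s, I_d,max = (4.266×10^-12)(24.0)(2.23×10^7) = 2.28×10^-3 A.

2.28×10^-3 A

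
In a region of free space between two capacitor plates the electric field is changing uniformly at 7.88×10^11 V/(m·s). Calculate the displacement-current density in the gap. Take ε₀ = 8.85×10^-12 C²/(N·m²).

6.97 A/m²

J_d = ε₀ dE/dt = (8.85×10^-12)(7.88×10^11) = 6.97 A/m².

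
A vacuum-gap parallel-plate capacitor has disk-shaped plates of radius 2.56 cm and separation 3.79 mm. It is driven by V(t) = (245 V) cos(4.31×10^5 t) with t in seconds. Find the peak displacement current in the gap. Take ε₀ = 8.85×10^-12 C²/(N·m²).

(dE/dt)_max = V₀ω/d = 2.786×10^10 V/(m·s); ω = 4.31×10^5 rad/s.
I_d,max = ε₀ A (dE/dt)_max = (8.85×10^-12)(2.059×10^-3)(2.786×10^10) = 5.08×10^-4 A.

5.08×10^-4 A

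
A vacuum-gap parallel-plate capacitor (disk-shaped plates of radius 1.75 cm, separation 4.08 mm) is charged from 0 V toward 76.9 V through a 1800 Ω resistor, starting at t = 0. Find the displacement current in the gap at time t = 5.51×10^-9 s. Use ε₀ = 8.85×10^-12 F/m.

C = ε₀A/d = (8.85×10^-12)(9.621×10^-4)/(4.08×10^-3) = 2.087×10^-12 F, so τ = RC = 3.757×10^-9 s.
The conduction current is I(t) = (V₀/R) e^(−t/τ), and the displacement current between the plates equals it.
t/τ = 1.467; I_d = (76.9/1800) · e^(−1.467) = (0.04272)(0.2306) = 9.85×10^-3 A.

9.85×10^-3 A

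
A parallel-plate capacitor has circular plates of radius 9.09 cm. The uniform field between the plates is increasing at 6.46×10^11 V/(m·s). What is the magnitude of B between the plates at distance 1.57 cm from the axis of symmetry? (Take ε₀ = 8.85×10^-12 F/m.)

5.64×10^-8 T

Total displacement current: I_d = ε₀(πR²)(dE/dt) = (8.85×10^-12)(0.02596)(6.46×10^11) = 0.1484 A.
∮B·dl = μ₀ I_d,enc with I_d,enc = I_d r²/R² = 4.427×10^-3 A; so B = μ₀ I_d,enc/(2πr) = 5.64×10^-8 T.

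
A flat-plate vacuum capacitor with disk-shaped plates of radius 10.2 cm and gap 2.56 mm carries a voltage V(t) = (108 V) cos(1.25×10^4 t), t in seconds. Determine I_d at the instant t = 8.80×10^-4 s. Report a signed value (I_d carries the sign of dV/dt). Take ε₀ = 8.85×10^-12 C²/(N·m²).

1.53×10^-4 A

dV/dt = (108)(1.25×10^4)·−sin(11) = 1.350×10^6 V/s.
I_d = C dV/dt with C = ε₀A/d = (8.85×10^-12)(0.03269)/(2.56×10^-3) = 1.130×10^-10 F, so I_d = (1.130×10^-10)(1.350×10^6) = 1.53×10^-4 A.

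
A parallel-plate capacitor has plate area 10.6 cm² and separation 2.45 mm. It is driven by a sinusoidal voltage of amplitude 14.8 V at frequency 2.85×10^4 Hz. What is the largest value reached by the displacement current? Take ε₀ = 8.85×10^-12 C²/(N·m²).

C = ε₀A/d = (8.85×10^-12)(1.06×10^-3)/(2.45×10^-3) = 3.829×10^-12 F; ω = 2πf = 1.791×10^5 rad/s.
I_d = C dV/dt, so |I_d|_max = C V₀ ω = (3.829×10^-12)(14.8)(1.791×10^5) = 1.01×10^-5 A.

1.01×10^-5 A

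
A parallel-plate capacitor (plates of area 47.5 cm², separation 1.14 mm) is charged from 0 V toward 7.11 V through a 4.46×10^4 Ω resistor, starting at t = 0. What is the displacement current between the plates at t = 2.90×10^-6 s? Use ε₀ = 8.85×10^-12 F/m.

C = ε₀A/d = (8.85×10^-12)(4.75×10^-3)/(1.14×10^-3) = 3.688×10^-11 F and τ = RC = 1.645×10^-6 s. I_d in the gap equals the RC charging current.
I_d(t) = (V₀/R) e^(−t/τ) = 1.594×10^-4 · e^(−1.763) = 2.73×10^-5 A.

2.73×10^-5 A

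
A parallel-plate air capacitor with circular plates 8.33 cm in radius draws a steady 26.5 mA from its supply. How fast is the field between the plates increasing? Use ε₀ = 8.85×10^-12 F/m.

1.37×10^11 V/(m·s)

Charge continuity gives I_d = I = 0.0265 A between the plates.
Inverting I_d = ε₀ A dE/dt gives dE/dt = 0.0265 / (8.85×10^-12 · 0.02180) = 1.37×10^11 V/(m·s).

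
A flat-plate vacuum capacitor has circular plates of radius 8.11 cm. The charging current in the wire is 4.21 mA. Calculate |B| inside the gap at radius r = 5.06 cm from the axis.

By continuity the displacement current in the gap matches the conduction current: I_d = 4.21×10^-3 A.
∮B·dl = μ₀ I_d,enc with I_d,enc = I_d r²/R² = 1.639×10^-3 A; so B = μ₀ I_d,enc/(2πr) = 6.48×10^-9 T.

6.48×10^-9 T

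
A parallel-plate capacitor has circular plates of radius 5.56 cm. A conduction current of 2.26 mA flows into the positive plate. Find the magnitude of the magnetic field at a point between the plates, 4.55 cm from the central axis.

6.65×10^-9 T

By continuity the displacement current in the gap matches the conduction current: I_d = 2.26×10^-3 A.
An Ampèrian loop of radius r encloses a fraction (r/R)² of I_d. Then B·2πr = μ₀ I_d (r/R)², giving B = μ₀ I_d r/(2πR²) = 6.65×10^-9 T.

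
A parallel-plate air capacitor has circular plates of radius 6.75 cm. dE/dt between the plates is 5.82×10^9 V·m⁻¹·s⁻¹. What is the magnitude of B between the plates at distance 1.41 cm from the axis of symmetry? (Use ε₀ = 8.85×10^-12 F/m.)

4.56×10^-10 T

Total displacement current: I_d = ε₀(πR²)(dE/dt) = (8.85×10^-12)(0.01431)(5.82×10^9) = 7.371×10^-4 A.
An Ampèrian loop of radius r encloses a fraction (r/R)² of I_d. Then B·2πr = μ₀ I_d (r/R)², giving B = μ₀ I_d r/(2πR²) = 4.56×10^-10 T.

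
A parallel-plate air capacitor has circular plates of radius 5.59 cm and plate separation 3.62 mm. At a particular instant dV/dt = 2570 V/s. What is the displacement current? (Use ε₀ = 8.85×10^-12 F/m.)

6.17×10^-8 A

E = V/d so dE/dt = (dV/dt)/d = 7.099×10^5 V/(m·s), and I_d = ε₀ A dE/dt = (8.85×10^-12)(9.817×10^-3)(7.099×10^5) = 6.17×10^-8 A.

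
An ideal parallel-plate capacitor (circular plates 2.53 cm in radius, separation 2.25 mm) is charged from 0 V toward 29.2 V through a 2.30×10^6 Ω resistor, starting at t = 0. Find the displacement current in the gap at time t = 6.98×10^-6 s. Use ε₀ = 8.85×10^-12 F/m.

8.65×10^-6 A

With C = ε₀A/d = (8.85×10^-12)(2.011×10^-3)/(2.25×10^-3) = 7.910×10^-12 F, the time constant is τ = RC = 1.819×10^-5 s, so t/τ = 0.3837 and e^(−t/τ) = 0.6813.
I_d = I_cond = (V₀/R) e^(−t/τ) = (1.270×10^-5)(0.6813) = 8.65×10^-6 A.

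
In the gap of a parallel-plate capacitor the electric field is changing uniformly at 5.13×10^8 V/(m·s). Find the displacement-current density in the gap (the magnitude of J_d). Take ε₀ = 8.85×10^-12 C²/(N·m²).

4.54×10^-3 A/m²

J_d = ε₀ ∂E/∂t, so J_d = 4.54×10^-3 A/m².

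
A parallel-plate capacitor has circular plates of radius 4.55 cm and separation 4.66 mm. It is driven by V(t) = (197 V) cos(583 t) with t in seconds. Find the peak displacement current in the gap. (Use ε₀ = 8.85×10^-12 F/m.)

(dE/dt)_max = V₀ω/d = 2.465×10^7 V/(m·s); ω = 583 rad/s.
I_d,max = ε₀ A (dE/dt)_max = (8.85×10^-12)(6.504×10^-3)(2.465×10^7) = 1.42×10^-6 A.

1.42×10^-6 A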